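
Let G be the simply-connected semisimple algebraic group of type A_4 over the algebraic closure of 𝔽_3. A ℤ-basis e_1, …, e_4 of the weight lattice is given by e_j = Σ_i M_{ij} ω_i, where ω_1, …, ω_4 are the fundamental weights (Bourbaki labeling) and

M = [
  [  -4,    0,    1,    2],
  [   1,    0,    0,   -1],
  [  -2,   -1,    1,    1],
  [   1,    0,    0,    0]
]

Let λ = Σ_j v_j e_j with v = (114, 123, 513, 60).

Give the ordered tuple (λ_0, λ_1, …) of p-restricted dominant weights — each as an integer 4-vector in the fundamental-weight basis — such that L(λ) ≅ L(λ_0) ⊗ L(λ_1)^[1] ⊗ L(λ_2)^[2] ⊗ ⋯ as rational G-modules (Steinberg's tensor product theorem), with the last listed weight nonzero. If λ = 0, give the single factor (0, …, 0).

Change of basis e → ω: c = M·v where v = (114, 123, 513, 60):
  c_1 = (-4)·(114) + 0·123 + 1·513 + 2·60 = 177
  c_2 = 1·114 + 0·123 + 0·513 + (-1)·(60) = 54
  c_3 = (-2)·(114) + (-1)·(123) + 1·513 + 1·60 = 222
  c_4 = 1·114 + 0·123 + 0·513 + 0·60 = 114
Base-3 expansion of each c_i:
  c_1 = 177 = 0·3^0 + 2·3^1 + 1·3^2 + 0·3^3 + 2·3^4
  c_2 = 54 = 0·3^0 + 0·3^1 + 0·3^2 + 2·3^3
  c_3 = 222 = 0·3^0 + 2·3^1 + 0·3^2 + 2·3^3 + 2·3^4
  c_4 = 114 = 0·3^0 + 2·3^1 + 0·3^2 + 1·3^3 + 1·3^4
Factor λ_0 = (0, 0, 0, 0)
Factor λ_1 = (2, 0, 2, 2)
Factor λ_2 = (1, 0, 0, 0)
Factor λ_3 = (0, 2, 2, 1)
Factor λ_4 = (2, 0, 2, 1)

((0, 0, 0, 0), (2, 0, 2, 2), (1, 0, 0, 0), (0, 2, 2, 1), (2, 0, 2, 1))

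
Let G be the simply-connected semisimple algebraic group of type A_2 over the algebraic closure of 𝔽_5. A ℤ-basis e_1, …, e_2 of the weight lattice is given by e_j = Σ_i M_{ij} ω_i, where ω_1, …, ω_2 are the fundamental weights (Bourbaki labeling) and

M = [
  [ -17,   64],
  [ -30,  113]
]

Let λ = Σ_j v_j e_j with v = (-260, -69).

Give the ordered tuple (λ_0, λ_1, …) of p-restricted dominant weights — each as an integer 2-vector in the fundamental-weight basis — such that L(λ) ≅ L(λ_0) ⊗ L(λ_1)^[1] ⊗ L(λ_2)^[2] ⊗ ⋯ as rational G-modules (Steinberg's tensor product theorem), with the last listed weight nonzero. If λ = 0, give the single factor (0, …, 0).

((4, 3),)

Converting to the ω-basis (c_i = row i of M dotted with v = (-260, -69)):
  c_1 = -17*-260 + 64*-69 = 4
  c_2 = -30*-260 + 113*-69 = 3
Expand coordinatewise in base 5:
  c_1 = 4 = 4·5^0
  c_2 = 3 = 3·5^0
Factor λ_0 = (4, 3)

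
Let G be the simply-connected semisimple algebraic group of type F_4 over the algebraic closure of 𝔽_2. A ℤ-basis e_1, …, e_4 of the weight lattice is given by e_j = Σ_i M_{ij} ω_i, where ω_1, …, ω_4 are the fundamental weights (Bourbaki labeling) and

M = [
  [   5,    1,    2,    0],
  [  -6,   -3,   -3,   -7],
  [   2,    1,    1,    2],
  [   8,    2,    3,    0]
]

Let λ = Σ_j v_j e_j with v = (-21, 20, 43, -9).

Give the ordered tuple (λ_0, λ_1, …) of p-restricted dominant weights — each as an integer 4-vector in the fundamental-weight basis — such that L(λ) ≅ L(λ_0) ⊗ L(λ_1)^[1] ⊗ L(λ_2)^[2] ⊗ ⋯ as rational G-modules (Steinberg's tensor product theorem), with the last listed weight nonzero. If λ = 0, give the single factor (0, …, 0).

Compute c_i = Σ_j M_{ij} v_j with v = (-21, 20, 43, -9):
  c_1 = (5)·(-21) + (1)·(20) + (2)·(43) + (0)·(-9) = 1
  c_2 = (-6)·(-21) + (-3)·(20) + (-3)·(43) + (-7)·(-9) = 0
  c_3 = (2)·(-21) + (1)·(20) + (1)·(43) + (2)·(-9) = 3
  c_4 = (8)·(-21) + (2)·(20) + (3)·(43) + (0)·(-9) = 1
p = 2; digits c_i = Σ_j d_{ij}·2^j, 0 ≤ d_{ij} < 2:
  c_1 = 1 = 1·2^0
  c_2 = 0
  c_3 = 3 = 1·2^0 + 1·2^1
  c_4 = 1 = 1·2^0
p-restricted factor λ_0 = (1, 0, 1, 1)
p-restricted factor λ_1 = (0, 0, 1, 0)

((1, 0, 1, 1), (0, 0, 1, 0))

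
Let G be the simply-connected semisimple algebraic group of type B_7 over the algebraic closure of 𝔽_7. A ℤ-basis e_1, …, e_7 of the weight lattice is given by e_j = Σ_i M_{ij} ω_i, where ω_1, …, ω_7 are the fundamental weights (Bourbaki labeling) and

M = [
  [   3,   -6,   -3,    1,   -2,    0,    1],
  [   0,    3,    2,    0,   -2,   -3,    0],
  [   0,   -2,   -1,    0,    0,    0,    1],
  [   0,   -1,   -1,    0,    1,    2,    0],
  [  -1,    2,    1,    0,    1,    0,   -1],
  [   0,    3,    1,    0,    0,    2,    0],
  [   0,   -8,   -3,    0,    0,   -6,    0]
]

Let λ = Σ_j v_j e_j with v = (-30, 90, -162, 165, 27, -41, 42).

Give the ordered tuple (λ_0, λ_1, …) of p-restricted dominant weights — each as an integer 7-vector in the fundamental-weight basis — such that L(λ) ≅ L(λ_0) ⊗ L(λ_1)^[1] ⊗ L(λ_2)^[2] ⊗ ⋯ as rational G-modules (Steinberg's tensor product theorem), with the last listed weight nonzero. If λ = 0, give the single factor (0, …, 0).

((2, 1, 3, 3, 5, 5, 5), (1, 2, 3, 2, 4, 3, 1))

Compute c_i = Σ_j M_{ij} v_j with v = (-30, 90, -162, 165, 27, -41, 42):
  c_1 = 3*-30 + -6*90 + -3*-162 + 1*165 + -2*27 + 0*-41 + 1*42 = 9
  c_2 = 0*-30 + 3*90 + 2*-162 + 0*165 + -2*27 + -3*-41 + 0*42 = 15
  c_3 = 0*-30 + -2*90 + -1*-162 + 0*165 + 0*27 + 0*-41 + 1*42 = 24
  c_4 = 0*-30 + -1*90 + -1*-162 + 0*165 + 1*27 + 2*-41 + 0*42 = 17
  c_5 = -1*-30 + 2*90 + 1*-162 + 0*165 + 1*27 + 0*-41 + -1*42 = 33
  c_6 = 0*-30 + 3*90 + 1*-162 + 0*165 + 0*27 + 2*-41 + 0*42 = 26
  c_7 = 0*-30 + -8*90 + -3*-162 + 0*165 + 0*27 + -6*-41 + 0*42 = 12
Expand coordinatewise in base 7:
  c_1 = 9 = 2·7^0 + 1·7^1
  c_2 = 15 = 1·7^0 + 2·7^1
  c_3 = 24 = 3·7^0 + 3·7^1
  c_4 = 17 = 3·7^0 + 2·7^1
  c_5 = 33 = 5·7^0 + 4·7^1
  c_6 = 26 = 5·7^0 + 3·7^1
  c_7 = 12 = 5·7^0 + 1·7^1
p-restricted factor λ_0 = (2, 1, 3, 3, 5, 5, 5)
p-restricted factor λ_1 = (1, 2, 3, 2, 4, 3, 1)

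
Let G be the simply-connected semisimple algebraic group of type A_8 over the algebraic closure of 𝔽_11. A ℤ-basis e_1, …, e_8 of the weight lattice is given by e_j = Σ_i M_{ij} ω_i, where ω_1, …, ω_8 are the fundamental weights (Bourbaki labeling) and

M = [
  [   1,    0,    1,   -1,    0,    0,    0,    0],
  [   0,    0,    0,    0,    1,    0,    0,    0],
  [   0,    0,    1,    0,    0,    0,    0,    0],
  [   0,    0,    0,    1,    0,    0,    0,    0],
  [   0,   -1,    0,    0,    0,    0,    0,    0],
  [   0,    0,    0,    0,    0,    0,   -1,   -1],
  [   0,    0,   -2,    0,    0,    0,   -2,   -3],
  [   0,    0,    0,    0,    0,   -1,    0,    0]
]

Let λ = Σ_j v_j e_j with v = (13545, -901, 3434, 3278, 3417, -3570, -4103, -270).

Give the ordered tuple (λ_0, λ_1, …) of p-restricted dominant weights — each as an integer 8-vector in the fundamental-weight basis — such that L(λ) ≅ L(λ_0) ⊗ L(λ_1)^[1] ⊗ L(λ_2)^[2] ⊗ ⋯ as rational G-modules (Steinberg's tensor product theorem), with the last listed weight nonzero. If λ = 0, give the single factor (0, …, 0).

((6, 7, 2, 0, 10, 6, 3, 6), (2, 2, 4, 1, 4, 1, 8, 5), (3, 6, 6, 5, 7, 3, 6, 7), (10, 2, 2, 2, 0, 3, 1, 2))

Converting to the ω-basis (c_i = row i of M dotted with v = (13545, -901, 3434, 3278, 3417, -3570, -4103, -270)):
  c_1 = 1·13545 + (0)·(-901) + 1·3434 + (-1)·(3278) + 0·3417 + (0)·(-3570) + (0)·(-4103) + (0)·(-270) = 13701
  c_2 = 0·13545 + (0)·(-901) + 0·3434 + 0·3278 + 1·3417 + (0)·(-3570) + (0)·(-4103) + (0)·(-270) = 3417
  c_3 = 0·13545 + (0)·(-901) + 1·3434 + 0·3278 + 0·3417 + (0)·(-3570) + (0)·(-4103) + (0)·(-270) = 3434
  c_4 = 0·13545 + (0)·(-901) + 0·3434 + 1·3278 + 0·3417 + (0)·(-3570) + (0)·(-4103) + (0)·(-270) = 3278
  c_5 = 0·13545 + (-1)·(-901) + 0·3434 + 0·3278 + 0·3417 + (0)·(-3570) + (0)·(-4103) + (0)·(-270) = 901
  c_6 = 0·13545 + (0)·(-901) + 0·3434 + 0·3278 + 0·3417 + (0)·(-3570) + (-1)·(-4103) + (-1)·(-270) = 4373
  c_7 = 0·13545 + (0)·(-901) + (-2)·(3434) + 0·3278 + 0·3417 + (0)·(-3570) + (-2)·(-4103) + (-3)·(-270) = 2148
  c_8 = 0·13545 + (0)·(-901) + 0·3434 + 0·3278 + 0·3417 + (-1)·(-3570) + (0)·(-4103) + (0)·(-270) = 3570
Writing each c_i in base p = 11:
  c_1 = 13701 = 6·11^0 + 2·11^1 + 3·11^2 + 10·11^3
  c_2 = 3417 = 7·11^0 + 2·11^1 + 6·11^2 + 2·11^3
  c_3 = 3434 = 2·11^0 + 4·11^1 + 6·11^2 + 2·11^3
  c_4 = 3278 = 0·11^0 + 1·11^1 + 5·11^2 + 2·11^3
  c_5 = 901 = 10·11^0 + 4·11^1 + 7·11^2
  c_6 = 4373 = 6·11^0 + 1·11^1 + 3·11^2 + 3·11^3
  c_7 = 2148 = 3·11^0 + 8·11^1 + 6·11^2 + 1·11^3
  c_8 = 3570 = 6·11^0 + 5·11^1 + 7·11^2 + 2·11^3
p-restricted factor λ_0 = (6, 7, 2, 0, 10, 6, 3, 6)
p-restricted factor λ_1 = (2, 2, 4, 1, 4, 1, 8, 5)
p-restricted factor λ_2 = (3, 6, 6, 5, 7, 3, 6, 7)
p-restricted factor λ_3 = (10, 2, 2, 2, 0, 3, 1, 2)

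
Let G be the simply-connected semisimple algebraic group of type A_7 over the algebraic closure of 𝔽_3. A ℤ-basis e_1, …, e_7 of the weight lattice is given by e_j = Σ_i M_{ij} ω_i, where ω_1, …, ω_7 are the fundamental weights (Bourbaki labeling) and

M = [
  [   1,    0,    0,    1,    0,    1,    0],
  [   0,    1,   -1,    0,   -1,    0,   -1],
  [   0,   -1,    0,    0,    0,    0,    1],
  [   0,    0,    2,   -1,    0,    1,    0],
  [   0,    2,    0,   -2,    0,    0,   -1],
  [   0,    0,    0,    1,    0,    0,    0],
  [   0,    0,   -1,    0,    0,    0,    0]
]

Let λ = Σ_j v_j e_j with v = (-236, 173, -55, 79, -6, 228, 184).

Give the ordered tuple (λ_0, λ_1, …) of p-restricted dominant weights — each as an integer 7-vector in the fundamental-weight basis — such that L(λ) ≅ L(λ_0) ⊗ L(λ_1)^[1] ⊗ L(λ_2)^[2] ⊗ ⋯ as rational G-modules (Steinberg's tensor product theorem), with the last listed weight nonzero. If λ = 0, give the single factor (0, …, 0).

((2, 2, 2, 0, 1, 1, 1), (2, 1, 0, 1, 1, 2, 0), (1, 2, 1, 1, 0, 2, 0), (2, 1, 0, 1, 0, 2, 2))

ω-coordinates c = M·v, v = (-236, 173, -55, 79, -6, 228, 184):
  c_1 = (1)·(-236) + 0·173 + (0)·(-55) + 1·79 + (0)·(-6) + 1·228 + 0·184 = 71
  c_2 = (0)·(-236) + 1·173 + (-1)·(-55) + 0·79 + (-1)·(-6) + 0·228 + (-1)·(184) = 50
  c_3 = (0)·(-236) + (-1)·(173) + (0)·(-55) + 0·79 + (0)·(-6) + 0·228 + 1·184 = 11
  c_4 = (0)·(-236) + 0·173 + (2)·(-55) + (-1)·(79) + (0)·(-6) + 1·228 + 0·184 = 39
  c_5 = (0)·(-236) + 2·173 + (0)·(-55) + (-2)·(79) + (0)·(-6) + 0·228 + (-1)·(184) = 4
  c_6 = (0)·(-236) + 0·173 + (0)·(-55) + 1·79 + (0)·(-6) + 0·228 + 0·184 = 79
  c_7 = (0)·(-236) + 0·173 + (-1)·(-55) + 0·79 + (0)·(-6) + 0·228 + 0·184 = 55
Expand coordinatewise in base 3:
  c_1 = 71 = 2·3^0 + 2·3^1 + 1·3^2 + 2·3^3
  c_2 = 50 = 2·3^0 + 1·3^1 + 2·3^2 + 1·3^3
  c_3 = 11 = 2·3^0 + 0·3^1 + 1·3^2
  c_4 = 39 = 0·3^0 + 1·3^1 + 1·3^2 + 1·3^3
  c_5 = 4 = 1·3^0 + 1·3^1
  c_6 = 79 = 1·3^0 + 2·3^1 + 2·3^2 + 2·3^3
  c_7 = 55 = 1·3^0 + 0·3^1 + 0·3^2 + 2·3^3
λ_0 = (2, 2, 2, 0, 1, 1, 1)
λ_1 = (2, 1, 0, 1, 1, 2, 0)
λ_2 = (1, 2, 1, 1, 0, 2, 0)
λ_3 = (2, 1, 0, 1, 0, 2, 2)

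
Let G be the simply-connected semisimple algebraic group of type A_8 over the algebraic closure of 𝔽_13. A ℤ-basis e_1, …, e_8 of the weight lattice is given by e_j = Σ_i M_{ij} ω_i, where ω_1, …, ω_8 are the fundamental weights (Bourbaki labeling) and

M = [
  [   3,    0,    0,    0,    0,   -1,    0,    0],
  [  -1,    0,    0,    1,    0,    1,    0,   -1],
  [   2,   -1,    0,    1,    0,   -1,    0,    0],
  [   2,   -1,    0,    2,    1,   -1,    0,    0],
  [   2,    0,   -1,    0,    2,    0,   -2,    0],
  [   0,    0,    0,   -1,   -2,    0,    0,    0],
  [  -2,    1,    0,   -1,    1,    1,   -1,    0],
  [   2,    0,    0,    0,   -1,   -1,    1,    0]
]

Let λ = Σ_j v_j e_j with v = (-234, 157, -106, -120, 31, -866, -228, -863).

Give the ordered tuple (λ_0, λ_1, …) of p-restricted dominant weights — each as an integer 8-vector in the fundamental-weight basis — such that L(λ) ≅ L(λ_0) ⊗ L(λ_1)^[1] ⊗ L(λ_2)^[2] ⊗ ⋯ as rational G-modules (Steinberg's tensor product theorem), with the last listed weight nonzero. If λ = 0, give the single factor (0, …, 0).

Change of basis e → ω: c = M·v where v = (-234, 157, -106, -120, 31, -866, -228, -863):
  c_1 = 3*-234 + 0*157 + 0*-106 + 0*-120 + 0*31 + -1*-866 + 0*-228 + 0*-863 = 164
  c_2 = -1*-234 + 0*157 + 0*-106 + 1*-120 + 0*31 + 1*-866 + 0*-228 + -1*-863 = 111
  c_3 = 2*-234 + -1*157 + 0*-106 + 1*-120 + 0*31 + -1*-866 + 0*-228 + 0*-863 = 121
  c_4 = 2*-234 + -1*157 + 0*-106 + 2*-120 + 1*31 + -1*-866 + 0*-228 + 0*-863 = 32
  c_5 = 2*-234 + 0*157 + -1*-106 + 0*-120 + 2*31 + 0*-866 + -2*-228 + 0*-863 = 156
  c_6 = 0*-234 + 0*157 + 0*-106 + -1*-120 + -2*31 + 0*-866 + 0*-228 + 0*-863 = 58
  c_7 = -2*-234 + 1*157 + 0*-106 + -1*-120 + 1*31 + 1*-866 + -1*-228 + 0*-863 = 138
  c_8 = 2*-234 + 0*157 + 0*-106 + 0*-120 + -1*31 + -1*-866 + 1*-228 + 0*-863 = 139
Base-13 expansion of each c_i:
  c_1 = 164 = 8·13^0 + 12·13^1
  c_2 = 111 = 7·13^0 + 8·13^1
  c_3 = 121 = 4·13^0 + 9·13^1
  c_4 = 32 = 6·13^0 + 2·13^1
  c_5 = 156 = 0·13^0 + 12·13^1
  c_6 = 58 = 6·13^0 + 4·13^1
  c_7 = 138 = 8·13^0 + 10·13^1
  c_8 = 139 = 9·13^0 + 10·13^1
λ_0 = (8, 7, 4, 6, 0, 6, 8, 9)
λ_1 = (12, 8, 9, 2, 12, 4, 10, 10)

((8, 7, 4, 6, 0, 6, 8, 9), (12, 8, 9, 2, 12, 4, 10, 10))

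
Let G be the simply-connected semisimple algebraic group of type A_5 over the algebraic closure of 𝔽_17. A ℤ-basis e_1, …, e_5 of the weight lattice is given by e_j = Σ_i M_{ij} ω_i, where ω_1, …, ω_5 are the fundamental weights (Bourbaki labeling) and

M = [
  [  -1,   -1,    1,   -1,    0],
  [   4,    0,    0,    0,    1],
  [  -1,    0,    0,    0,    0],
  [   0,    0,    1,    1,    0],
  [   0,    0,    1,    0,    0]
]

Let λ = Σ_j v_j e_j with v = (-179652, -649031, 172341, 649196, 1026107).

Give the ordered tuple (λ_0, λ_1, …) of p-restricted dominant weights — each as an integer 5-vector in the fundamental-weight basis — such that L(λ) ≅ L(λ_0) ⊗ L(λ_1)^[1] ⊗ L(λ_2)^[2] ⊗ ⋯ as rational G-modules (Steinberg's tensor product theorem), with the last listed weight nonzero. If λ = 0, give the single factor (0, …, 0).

((13, 3, 13, 12, 12), (6, 0, 10, 11, 5), (10, 10, 9, 3, 1), (3, 11, 2, 14, 1), (4, 3, 2, 9, 2))

In the fundamental-weight basis, λ has coordinates c = M·v (v = (-179652, -649031, 172341, 649196, 1026107)):
  c_1 = (-1)·(-179652) + (-1)·(-649031) + (1)·(172341) + (-1)·(649196) + (0)·(1026107) = 351828
  c_2 = (4)·(-179652) + (0)·(-649031) + (0)·(172341) + (0)·(649196) + (1)·(1026107) = 307499
  c_3 = (-1)·(-179652) + (0)·(-649031) + (0)·(172341) + (0)·(649196) + (0)·(1026107) = 179652
  c_4 = (0)·(-179652) + (0)·(-649031) + (1)·(172341) + (1)·(649196) + (0)·(1026107) = 821537
  c_5 = (0)·(-179652) + (0)·(-649031) + (1)·(172341) + (0)·(649196) + (0)·(1026107) = 172341
Base-17 expansion of each c_i:
  c_1 = 351828 = 13·17^0 + 6·17^1 + 10·17^2 + 3·17^3 + 4·17^4
  c_2 = 307499 = 3·17^0 + 0·17^1 + 10·17^2 + 11·17^3 + 3·17^4
  c_3 = 179652 = 13·17^0 + 10·17^1 + 9·17^2 + 2·17^3 + 2·17^4
  c_4 = 821537 = 12·17^0 + 11·17^1 + 3·17^2 + 14·17^3 + 9·17^4
  c_5 = 172341 = 12·17^0 + 5·17^1 + 1·17^2 + 1·17^3 + 2·17^4
λ_0 = (13, 3, 13, 12, 12)
λ_1 = (6, 0, 10, 11, 5)
λ_2 = (10, 10, 9, 3, 1)
λ_3 = (3, 11, 2, 14, 1)
λ_4 = (4, 3, 2, 9, 2)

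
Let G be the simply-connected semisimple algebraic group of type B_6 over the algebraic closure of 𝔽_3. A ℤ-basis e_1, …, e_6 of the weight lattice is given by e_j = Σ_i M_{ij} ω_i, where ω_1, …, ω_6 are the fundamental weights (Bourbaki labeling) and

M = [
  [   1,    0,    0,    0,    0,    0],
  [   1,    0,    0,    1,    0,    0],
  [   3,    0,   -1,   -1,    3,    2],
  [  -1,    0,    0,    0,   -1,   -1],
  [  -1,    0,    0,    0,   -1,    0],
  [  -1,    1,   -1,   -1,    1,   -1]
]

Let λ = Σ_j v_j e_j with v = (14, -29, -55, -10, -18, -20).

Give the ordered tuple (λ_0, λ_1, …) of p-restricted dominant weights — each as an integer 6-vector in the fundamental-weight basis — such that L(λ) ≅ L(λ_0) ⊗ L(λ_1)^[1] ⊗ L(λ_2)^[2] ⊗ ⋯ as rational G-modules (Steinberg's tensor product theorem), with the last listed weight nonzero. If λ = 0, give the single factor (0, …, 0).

((2, 1, 1, 0, 1, 0), (1, 1, 1, 2, 1, 2), (1, 0, 1, 2, 0, 2))

ω-coordinates c = M·v, v = (14, -29, -55, -10, -18, -20):
  c_1 = (1)·(14) + (0)·(-29) + (0)·(-55) + (0)·(-10) + (0)·(-18) + (0)·(-20) = 14
  c_2 = (1)·(14) + (0)·(-29) + (0)·(-55) + (1)·(-10) + (0)·(-18) + (0)·(-20) = 4
  c_3 = (3)·(14) + (0)·(-29) + (-1)·(-55) + (-1)·(-10) + (3)·(-18) + (2)·(-20) = 13
  c_4 = (-1)·(14) + (0)·(-29) + (0)·(-55) + (0)·(-10) + (-1)·(-18) + (-1)·(-20) = 24
  c_5 = (-1)·(14) + (0)·(-29) + (0)·(-55) + (0)·(-10) + (-1)·(-18) + (0)·(-20) = 4
  c_6 = (-1)·(14) + (1)·(-29) + (-1)·(-55) + (-1)·(-10) + (1)·(-18) + (-1)·(-20) = 24
Writing each c_i in base p = 3:
  c_1 = 14 = 2·3^0 + 1·3^1 + 1·3^2
  c_2 = 4 = 1·3^0 + 1·3^1
  c_3 = 13 = 1·3^0 + 1·3^1 + 1·3^2
  c_4 = 24 = 0·3^0 + 2·3^1 + 2·3^2
  c_5 = 4 = 1·3^0 + 1·3^1
  c_6 = 24 = 0·3^0 + 2·3^1 + 2·3^2
p-restricted factor λ_0 = (2, 1, 1, 0, 1, 0)
p-restricted factor λ_1 = (1, 1, 1, 2, 1, 2)
p-restricted factor λ_2 = (1, 0, 1, 2, 0, 2)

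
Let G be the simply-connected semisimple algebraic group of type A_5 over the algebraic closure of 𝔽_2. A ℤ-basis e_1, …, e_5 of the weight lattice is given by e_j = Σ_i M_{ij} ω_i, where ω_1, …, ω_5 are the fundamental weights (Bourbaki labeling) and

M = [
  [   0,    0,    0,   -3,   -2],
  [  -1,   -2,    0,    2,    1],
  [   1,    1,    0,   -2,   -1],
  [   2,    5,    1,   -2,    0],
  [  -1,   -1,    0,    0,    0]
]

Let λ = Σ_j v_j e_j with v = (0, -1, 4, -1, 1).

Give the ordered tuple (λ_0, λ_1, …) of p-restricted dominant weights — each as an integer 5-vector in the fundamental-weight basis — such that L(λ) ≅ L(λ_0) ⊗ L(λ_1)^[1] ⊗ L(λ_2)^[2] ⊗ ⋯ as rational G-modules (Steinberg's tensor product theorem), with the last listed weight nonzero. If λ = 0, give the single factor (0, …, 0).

((1, 1, 0, 1, 1),)

In the fundamental-weight basis, λ has coordinates c = M·v (v = (0, -1, 4, -1, 1)):
  c_1 = 0*0 + 0*-1 + 0*4 + -3*-1 + -2*1 = 1
  c_2 = -1*0 + -2*-1 + 0*4 + 2*-1 + 1*1 = 1
  c_3 = 1*0 + 1*-1 + 0*4 + -2*-1 + -1*1 = 0
  c_4 = 2*0 + 5*-1 + 1*4 + -2*-1 + 0*1 = 1
  c_5 = -1*0 + -1*-1 + 0*4 + 0*-1 + 0*1 = 1
p = 2; digits c_i = Σ_j d_{ij}·2^j, 0 ≤ d_{ij} < 2:
  c_1 = 1 = 1·2^0
  c_2 = 1 = 1·2^0
  c_3 = 0
  c_4 = 1 = 1·2^0
  c_5 = 1 = 1·2^0
λ_0 = (1, 1, 0, 1, 1)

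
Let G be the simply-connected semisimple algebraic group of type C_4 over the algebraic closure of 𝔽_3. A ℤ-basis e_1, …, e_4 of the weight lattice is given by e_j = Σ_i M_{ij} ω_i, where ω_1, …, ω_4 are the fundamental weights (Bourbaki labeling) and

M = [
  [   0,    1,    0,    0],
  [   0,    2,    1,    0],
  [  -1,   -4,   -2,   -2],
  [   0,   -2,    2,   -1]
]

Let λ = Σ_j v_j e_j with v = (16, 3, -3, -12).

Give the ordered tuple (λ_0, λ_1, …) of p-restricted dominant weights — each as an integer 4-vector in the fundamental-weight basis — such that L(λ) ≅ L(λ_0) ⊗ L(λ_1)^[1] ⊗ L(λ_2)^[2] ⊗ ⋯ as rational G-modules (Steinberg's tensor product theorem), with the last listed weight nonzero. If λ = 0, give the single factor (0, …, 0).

((0, 0, 2, 0), (1, 1, 0, 0))

In the fundamental-weight basis, λ has coordinates c = M·v (v = (16, 3, -3, -12)):
  c_1 = 0·16 + 1·3 + (0)·(-3) + (0)·(-12) = 3
  c_2 = 0·16 + 2·3 + (1)·(-3) + (0)·(-12) = 3
  c_3 = (-1)·(16) + (-4)·(3) + (-2)·(-3) + (-2)·(-12) = 2
  c_4 = 0·16 + (-2)·(3) + (2)·(-3) + (-1)·(-12) = 0
Expand coordinatewise in base 3:
  c_1 = 3 = 0·3^0 + 1·3^1
  c_2 = 3 = 0·3^0 + 1·3^1
  c_3 = 2 = 2·3^0
  c_4 = 0
λ_0 = (0, 0, 2, 0)
λ_1 = (1, 1, 0, 0)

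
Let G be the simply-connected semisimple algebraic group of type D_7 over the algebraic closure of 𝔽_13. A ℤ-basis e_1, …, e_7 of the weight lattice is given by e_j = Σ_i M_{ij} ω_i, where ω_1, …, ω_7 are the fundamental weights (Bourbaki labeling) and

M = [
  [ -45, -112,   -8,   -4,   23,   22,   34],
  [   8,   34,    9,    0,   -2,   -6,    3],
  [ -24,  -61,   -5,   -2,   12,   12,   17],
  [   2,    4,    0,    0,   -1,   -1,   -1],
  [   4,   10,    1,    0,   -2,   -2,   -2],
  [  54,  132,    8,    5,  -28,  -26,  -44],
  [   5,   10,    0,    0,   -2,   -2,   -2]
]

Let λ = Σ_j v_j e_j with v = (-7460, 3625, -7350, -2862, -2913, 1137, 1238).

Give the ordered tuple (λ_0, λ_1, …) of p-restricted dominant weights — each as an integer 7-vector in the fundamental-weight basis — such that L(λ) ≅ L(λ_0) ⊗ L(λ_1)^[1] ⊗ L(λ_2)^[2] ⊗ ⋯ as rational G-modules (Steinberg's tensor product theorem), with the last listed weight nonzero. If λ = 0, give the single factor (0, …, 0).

Converting to the ω-basis (c_i = row i of M dotted with v = (-7460, 3625, -7350, -2862, -2913, 1137, 1238)):
  c_1 = -45*-7460 + -112*3625 + -8*-7350 + -4*-2862 + 23*-2913 + 22*1137 + 34*1238 = 55
  c_2 = 8*-7460 + 34*3625 + 9*-7350 + 0*-2862 + -2*-2913 + -6*1137 + 3*1238 = 138
  c_3 = -24*-7460 + -61*3625 + -5*-7350 + -2*-2862 + 12*-2913 + 12*1137 + 17*1238 = 123
  c_4 = 2*-7460 + 4*3625 + 0*-7350 + 0*-2862 + -1*-2913 + -1*1137 + -1*1238 = 118
  c_5 = 4*-7460 + 10*3625 + 1*-7350 + 0*-2862 + -2*-2913 + -2*1137 + -2*1238 = 136
  c_6 = 54*-7460 + 132*3625 + 8*-7350 + 5*-2862 + -28*-2913 + -26*1137 + -44*1238 = 80
  c_7 = 5*-7460 + 10*3625 + 0*-7350 + 0*-2862 + -2*-2913 + -2*1137 + -2*1238 = 26
Expand coordinatewise in base 13:
  c_1 = 55 = 3·13^0 + 4·13^1
  c_2 = 138 = 8·13^0 + 10·13^1
  c_3 = 123 = 6·13^0 + 9·13^1
  c_4 = 118 = 1·13^0 + 9·13^1
  c_5 = 136 = 6·13^0 + 10·13^1
  c_6 = 80 = 2·13^0 + 6·13^1
  c_7 = 26 = 0·13^0 + 2·13^1
p-restricted factor λ_0 = (3, 8, 6, 1, 6, 2, 0)
p-restricted factor λ_1 = (4, 10, 9, 9, 10, 6, 2)

((3, 8, 6, 1, 6, 2, 0), (4, 10, 9, 9, 10, 6, 2))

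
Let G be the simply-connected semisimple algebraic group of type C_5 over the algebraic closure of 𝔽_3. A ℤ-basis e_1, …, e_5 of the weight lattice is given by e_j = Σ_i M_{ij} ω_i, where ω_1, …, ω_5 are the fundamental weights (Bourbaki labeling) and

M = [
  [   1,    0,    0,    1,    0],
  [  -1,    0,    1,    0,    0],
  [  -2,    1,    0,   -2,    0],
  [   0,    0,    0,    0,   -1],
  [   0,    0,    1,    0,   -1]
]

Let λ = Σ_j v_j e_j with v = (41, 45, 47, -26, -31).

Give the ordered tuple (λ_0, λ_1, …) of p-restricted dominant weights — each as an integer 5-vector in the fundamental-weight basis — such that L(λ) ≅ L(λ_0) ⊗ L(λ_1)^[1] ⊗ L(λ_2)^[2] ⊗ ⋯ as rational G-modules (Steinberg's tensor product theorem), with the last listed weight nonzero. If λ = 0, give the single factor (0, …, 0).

((0, 0, 0, 1, 0), (2, 2, 2, 1, 2), (1, 0, 1, 0, 2), (0, 0, 0, 1, 2))

Converting to the ω-basis (c_i = row i of M dotted with v = (41, 45, 47, -26, -31)):
  c_1 = (1)·(41) + (0)·(45) + (0)·(47) + (1)·(-26) + (0)·(-31) = 15
  c_2 = (-1)·(41) + (0)·(45) + (1)·(47) + (0)·(-26) + (0)·(-31) = 6
  c_3 = (-2)·(41) + (1)·(45) + (0)·(47) + (-2)·(-26) + (0)·(-31) = 15
  c_4 = (0)·(41) + (0)·(45) + (0)·(47) + (0)·(-26) + (-1)·(-31) = 31
  c_5 = (0)·(41) + (0)·(45) + (1)·(47) + (0)·(-26) + (-1)·(-31) = 78
Expand coordinatewise in base 3:
  c_1 = 15 = 0·3^0 + 2·3^1 + 1·3^2
  c_2 = 6 = 0·3^0 + 2·3^1
  c_3 = 15 = 0·3^0 + 2·3^1 + 1·3^2
  c_4 = 31 = 1·3^0 + 1·3^1 + 0·3^2 + 1·3^3
  c_5 = 78 = 0·3^0 + 2·3^1 + 2·3^2 + 2·3^3
p-restricted factor λ_0 = (0, 0, 0, 1, 0)
p-restricted factor λ_1 = (2, 2, 2, 1, 2)
p-restricted factor λ_2 = (1, 0, 1, 0, 2)
p-restricted factor λ_3 = (0, 0, 0, 1, 2)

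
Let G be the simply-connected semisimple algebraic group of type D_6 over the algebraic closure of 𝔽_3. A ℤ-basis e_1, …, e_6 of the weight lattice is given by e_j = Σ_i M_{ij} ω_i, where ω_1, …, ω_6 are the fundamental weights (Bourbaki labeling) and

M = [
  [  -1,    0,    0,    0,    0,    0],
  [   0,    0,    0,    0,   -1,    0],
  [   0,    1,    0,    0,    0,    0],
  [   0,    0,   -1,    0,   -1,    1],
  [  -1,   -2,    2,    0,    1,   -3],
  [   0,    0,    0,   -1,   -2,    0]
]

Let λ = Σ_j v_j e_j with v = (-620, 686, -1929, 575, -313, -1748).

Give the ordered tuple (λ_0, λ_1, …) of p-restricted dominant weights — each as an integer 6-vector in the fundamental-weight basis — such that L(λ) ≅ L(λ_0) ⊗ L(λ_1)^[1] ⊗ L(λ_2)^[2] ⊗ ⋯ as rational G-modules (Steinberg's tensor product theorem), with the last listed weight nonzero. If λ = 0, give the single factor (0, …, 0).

Converting to the ω-basis (c_i = row i of M dotted with v = (-620, 686, -1929, 575, -313, -1748)):
  c_1 = (-1)·(-620) + (0)·(686) + (0)·(-1929) + (0)·(575) + (0)·(-313) + (0)·(-1748) = 620
  c_2 = (0)·(-620) + (0)·(686) + (0)·(-1929) + (0)·(575) + (-1)·(-313) + (0)·(-1748) = 313
  c_3 = (0)·(-620) + (1)·(686) + (0)·(-1929) + (0)·(575) + (0)·(-313) + (0)·(-1748) = 686
  c_4 = (0)·(-620) + (0)·(686) + (-1)·(-1929) + (0)·(575) + (-1)·(-313) + (1)·(-1748) = 494
  c_5 = (-1)·(-620) + (-2)·(686) + (2)·(-1929) + (0)·(575) + (1)·(-313) + (-3)·(-1748) = 321
  c_6 = (0)·(-620) + (0)·(686) + (0)·(-1929) + (-1)·(575) + (-2)·(-313) + (0)·(-1748) = 51
Expand coordinatewise in base 3:
  c_1 = 620 = 2·3^0 + 2·3^1 + 2·3^2 + 1·3^3 + 1·3^4 + 2·3^5
  c_2 = 313 = 1·3^0 + 2·3^1 + 1·3^2 + 2·3^3 + 0·3^4 + 1·3^5
  c_3 = 686 = 2·3^0 + 0·3^1 + 1·3^2 + 1·3^3 + 2·3^4 + 2·3^5
  c_4 = 494 = 2·3^0 + 2·3^1 + 0·3^2 + 0·3^3 + 0·3^4 + 2·3^5
  c_5 = 321 = 0·3^0 + 2·3^1 + 2·3^2 + 2·3^3 + 0·3^4 + 1·3^5
  c_6 = 51 = 0·3^0 + 2·3^1 + 2·3^2 + 1·3^3
λ_0 = (2, 1, 2, 2, 0, 0)
λ_1 = (2, 2, 0, 2, 2, 2)
λ_2 = (2, 1, 1, 0, 2, 2)
λ_3 = (1, 2, 1, 0, 2, 1)
λ_4 = (1, 0, 2, 0, 0, 0)
λ_5 = (2, 1, 2, 2, 1, 0)

((2, 1, 2, 2, 0, 0), (2, 2, 0, 2, 2, 2), (2, 1, 1, 0, 2, 2), (1, 2, 1, 0, 2, 1), (1, 0, 2, 0, 0, 0), (2, 1, 2, 2, 1, 0))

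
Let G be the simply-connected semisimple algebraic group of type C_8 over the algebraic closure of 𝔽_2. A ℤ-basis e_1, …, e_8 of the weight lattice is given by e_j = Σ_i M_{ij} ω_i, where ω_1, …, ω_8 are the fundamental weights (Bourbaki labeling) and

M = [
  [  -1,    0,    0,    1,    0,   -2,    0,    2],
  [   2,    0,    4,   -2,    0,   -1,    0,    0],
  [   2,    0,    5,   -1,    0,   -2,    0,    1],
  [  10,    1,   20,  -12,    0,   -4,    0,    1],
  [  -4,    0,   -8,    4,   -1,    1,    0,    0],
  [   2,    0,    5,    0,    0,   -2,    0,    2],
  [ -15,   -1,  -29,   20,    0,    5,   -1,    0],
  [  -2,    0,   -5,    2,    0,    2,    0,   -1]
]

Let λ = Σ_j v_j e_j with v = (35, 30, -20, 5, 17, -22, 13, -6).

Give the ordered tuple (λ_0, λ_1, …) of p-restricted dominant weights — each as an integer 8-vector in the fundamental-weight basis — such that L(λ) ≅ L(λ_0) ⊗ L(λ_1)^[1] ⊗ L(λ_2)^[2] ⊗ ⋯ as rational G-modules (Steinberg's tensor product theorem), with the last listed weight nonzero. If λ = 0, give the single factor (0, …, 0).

((0, 0, 1, 0, 1, 0, 0, 0), (1, 1, 1, 1, 0, 1, 1, 1))

Change of basis e → ω: c = M·v where v = (35, 30, -20, 5, 17, -22, 13, -6):
  c_1 = -1*35 + 0*30 + 0*-20 + 1*5 + 0*17 + -2*-22 + 0*13 + 2*-6 = 2
  c_2 = 2*35 + 0*30 + 4*-20 + -2*5 + 0*17 + -1*-22 + 0*13 + 0*-6 = 2
  c_3 = 2*35 + 0*30 + 5*-20 + -1*5 + 0*17 + -2*-22 + 0*13 + 1*-6 = 3
  c_4 = 10*35 + 1*30 + 20*-20 + -12*5 + 0*17 + -4*-22 + 0*13 + 1*-6 = 2
  c_5 = -4*35 + 0*30 + -8*-20 + 4*5 + -1*17 + 1*-22 + 0*13 + 0*-6 = 1
  c_6 = 2*35 + 0*30 + 5*-20 + 0*5 + 0*17 + -2*-22 + 0*13 + 2*-6 = 2
  c_7 = -15*35 + -1*30 + -29*-20 + 20*5 + 0*17 + 5*-22 + -1*13 + 0*-6 = 2
  c_8 = -2*35 + 0*30 + -5*-20 + 2*5 + 0*17 + 2*-22 + 0*13 + -1*-6 = 2
p = 2; digits c_i = Σ_j d_{ij}·2^j, 0 ≤ d_{ij} < 2:
  c_1 = 2 = 0·2^0 + 1·2^1
  c_2 = 2 = 0·2^0 + 1·2^1
  c_3 = 3 = 1·2^0 + 1·2^1
  c_4 = 2 = 0·2^0 + 1·2^1
  c_5 = 1 = 1·2^0
  c_6 = 2 = 0·2^0 + 1·2^1
  c_7 = 2 = 0·2^0 + 1·2^1
  c_8 = 2 = 0·2^0 + 1·2^1
Factor λ_0 = (0, 0, 1, 0, 1, 0, 0, 0)
Factor λ_1 = (1, 1, 1, 1, 0, 1, 1, 1)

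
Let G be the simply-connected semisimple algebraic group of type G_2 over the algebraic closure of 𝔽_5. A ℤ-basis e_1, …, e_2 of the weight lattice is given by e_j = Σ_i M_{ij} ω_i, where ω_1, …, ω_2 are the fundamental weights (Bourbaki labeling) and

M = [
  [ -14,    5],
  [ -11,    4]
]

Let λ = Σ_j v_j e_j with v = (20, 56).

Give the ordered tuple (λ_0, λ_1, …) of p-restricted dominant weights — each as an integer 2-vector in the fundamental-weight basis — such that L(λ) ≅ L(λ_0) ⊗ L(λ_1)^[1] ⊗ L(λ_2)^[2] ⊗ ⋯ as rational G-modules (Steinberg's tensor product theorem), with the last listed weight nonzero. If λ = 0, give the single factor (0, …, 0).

((0, 4),)

Compute c_i = Σ_j M_{ij} v_j with v = (20, 56):
  c_1 = (-14)·(20) + (5)·(56) = 0
  c_2 = (-11)·(20) + (4)·(56) = 4
Expand coordinatewise in base 5:
  c_1 = 0
  c_2 = 4 = 4·5^0
Factor λ_0 = (0, 4)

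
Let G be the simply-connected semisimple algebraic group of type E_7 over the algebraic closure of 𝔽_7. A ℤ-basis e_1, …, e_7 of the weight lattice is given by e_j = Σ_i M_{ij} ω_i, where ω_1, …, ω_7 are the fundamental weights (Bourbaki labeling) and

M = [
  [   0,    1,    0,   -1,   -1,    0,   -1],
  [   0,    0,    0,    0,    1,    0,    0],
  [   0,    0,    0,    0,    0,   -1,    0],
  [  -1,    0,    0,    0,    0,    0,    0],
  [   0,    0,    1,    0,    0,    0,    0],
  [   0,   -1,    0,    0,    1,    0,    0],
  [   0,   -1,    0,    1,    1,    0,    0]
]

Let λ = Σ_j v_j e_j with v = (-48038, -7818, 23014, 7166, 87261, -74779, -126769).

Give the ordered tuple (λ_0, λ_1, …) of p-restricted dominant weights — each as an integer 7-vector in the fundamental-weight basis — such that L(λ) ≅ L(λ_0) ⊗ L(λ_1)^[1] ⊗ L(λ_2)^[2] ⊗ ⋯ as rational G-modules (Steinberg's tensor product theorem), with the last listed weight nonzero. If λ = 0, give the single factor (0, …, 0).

In the fundamental-weight basis, λ has coordinates c = M·v (v = (-48038, -7818, 23014, 7166, 87261, -74779, -126769)):
  c_1 = 0*-48038 + 1*-7818 + 0*23014 + -1*7166 + -1*87261 + 0*-74779 + -1*-126769 = 24524
  c_2 = 0*-48038 + 0*-7818 + 0*23014 + 0*7166 + 1*87261 + 0*-74779 + 0*-126769 = 87261
  c_3 = 0*-48038 + 0*-7818 + 0*23014 + 0*7166 + 0*87261 + -1*-74779 + 0*-126769 = 74779
  c_4 = -1*-48038 + 0*-7818 + 0*23014 + 0*7166 + 0*87261 + 0*-74779 + 0*-126769 = 48038
  c_5 = 0*-48038 + 0*-7818 + 1*23014 + 0*7166 + 0*87261 + 0*-74779 + 0*-126769 = 23014
  c_6 = 0*-48038 + -1*-7818 + 0*23014 + 0*7166 + 1*87261 + 0*-74779 + 0*-126769 = 95079
  c_7 = 0*-48038 + -1*-7818 + 0*23014 + 1*7166 + 1*87261 + 0*-74779 + 0*-126769 = 102245
Writing each c_i in base p = 7:
  c_1 = 24524 = 3·7^0 + 3·7^1 + 3·7^2 + 1·7^3 + 3·7^4 + 1·7^5
  c_2 = 87261 = 6·7^0 + 5·7^1 + 2·7^2 + 2·7^3 + 1·7^4 + 5·7^5
  c_3 = 74779 = 5·7^0 + 0·7^1 + 0·7^2 + 1·7^3 + 3·7^4 + 4·7^5
  c_4 = 48038 = 4·7^0 + 2·7^1 + 0·7^2 + 0·7^3 + 6·7^4 + 2·7^5
  c_5 = 23014 = 5·7^0 + 4·7^1 + 0·7^2 + 4·7^3 + 2·7^4 + 1·7^5
  c_6 = 95079 = 5·7^0 + 2·7^1 + 1·7^2 + 4·7^3 + 4·7^4 + 5·7^5
  c_7 = 102245 = 3·7^0 + 4·7^1 + 0·7^2 + 4·7^3 + 0·7^4 + 6·7^5
λ_0 = (3, 6, 5, 4, 5, 5, 3)
λ_1 = (3, 5, 0, 2, 4, 2, 4)
λ_2 = (3, 2, 0, 0, 0, 1, 0)
λ_3 = (1, 2, 1, 0, 4, 4, 4)
λ_4 = (3, 1, 3, 6, 2, 4, 0)
λ_5 = (1, 5, 4, 2, 1, 5, 6)

((3, 6, 5, 4, 5, 5, 3), (3, 5, 0, 2, 4, 2, 4), (3, 2, 0, 0, 0, 1, 0), (1, 2, 1, 0, 4, 4, 4), (3, 1, 3, 6, 2, 4, 0), (1, 5, 4, 2, 1, 5, 6))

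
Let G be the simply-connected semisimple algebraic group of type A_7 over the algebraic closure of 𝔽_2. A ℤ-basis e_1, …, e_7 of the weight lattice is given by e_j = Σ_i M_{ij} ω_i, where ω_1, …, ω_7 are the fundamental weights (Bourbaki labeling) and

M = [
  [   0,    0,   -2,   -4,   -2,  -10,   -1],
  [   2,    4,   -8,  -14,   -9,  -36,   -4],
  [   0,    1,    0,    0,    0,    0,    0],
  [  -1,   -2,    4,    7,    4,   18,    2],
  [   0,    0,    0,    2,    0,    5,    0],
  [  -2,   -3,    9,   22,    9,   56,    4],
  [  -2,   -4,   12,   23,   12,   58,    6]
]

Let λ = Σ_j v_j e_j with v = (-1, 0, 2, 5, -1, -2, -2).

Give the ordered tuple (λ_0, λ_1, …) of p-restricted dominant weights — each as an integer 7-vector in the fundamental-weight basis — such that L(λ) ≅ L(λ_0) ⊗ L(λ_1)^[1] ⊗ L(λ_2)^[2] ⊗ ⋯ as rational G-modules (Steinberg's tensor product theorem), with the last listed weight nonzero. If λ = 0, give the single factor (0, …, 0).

((0, 1, 0, 0, 0, 1, 1),)

Change of basis e → ω: c = M·v where v = (-1, 0, 2, 5, -1, -2, -2):
  c_1 = (0)·(-1) + 0·0 + (-2)·(2) + (-4)·(5) + (-2)·(-1) + (-10)·(-2) + (-1)·(-2) = 0
  c_2 = (2)·(-1) + 4·0 + (-8)·(2) + (-14)·(5) + (-9)·(-1) + (-36)·(-2) + (-4)·(-2) = 1
  c_3 = (0)·(-1) + 1·0 + 0·2 + 0·5 + (0)·(-1) + (0)·(-2) + (0)·(-2) = 0
  c_4 = (-1)·(-1) + (-2)·(0) + 4·2 + 7·5 + (4)·(-1) + (18)·(-2) + (2)·(-2) = 0
  c_5 = (0)·(-1) + 0·0 + 0·2 + 2·5 + (0)·(-1) + (5)·(-2) + (0)·(-2) = 0
  c_6 = (-2)·(-1) + (-3)·(0) + 9·2 + 22·5 + (9)·(-1) + (56)·(-2) + (4)·(-2) = 1
  c_7 = (-2)·(-1) + (-4)·(0) + 12·2 + 23·5 + (12)·(-1) + (58)·(-2) + (6)·(-2) = 1
Expand coordinatewise in base 2:
  c_1 = 0
  c_2 = 1 = 1·2^0
  c_3 = 0
  c_4 = 0
  c_5 = 0
  c_6 = 1 = 1·2^0
  c_7 = 1 = 1·2^0
Factor λ_0 = (0, 1, 0, 0, 0, 1, 1)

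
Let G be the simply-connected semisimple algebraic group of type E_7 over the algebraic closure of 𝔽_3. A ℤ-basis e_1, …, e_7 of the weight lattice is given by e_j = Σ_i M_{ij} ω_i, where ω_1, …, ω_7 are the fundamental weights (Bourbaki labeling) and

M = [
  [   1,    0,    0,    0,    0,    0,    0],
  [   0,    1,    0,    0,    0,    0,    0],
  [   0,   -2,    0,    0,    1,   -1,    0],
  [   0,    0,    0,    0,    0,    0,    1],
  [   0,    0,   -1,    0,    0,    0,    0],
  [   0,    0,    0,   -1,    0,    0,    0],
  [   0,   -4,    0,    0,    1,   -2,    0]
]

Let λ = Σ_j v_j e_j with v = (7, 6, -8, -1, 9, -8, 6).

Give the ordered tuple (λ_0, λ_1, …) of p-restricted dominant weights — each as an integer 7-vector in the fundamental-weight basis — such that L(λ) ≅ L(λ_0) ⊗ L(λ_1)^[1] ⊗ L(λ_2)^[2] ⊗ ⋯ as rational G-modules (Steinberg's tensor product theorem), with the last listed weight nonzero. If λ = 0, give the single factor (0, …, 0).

Converting to the ω-basis (c_i = row i of M dotted with v = (7, 6, -8, -1, 9, -8, 6)):
  c_1 = (1)·(7) + (0)·(6) + (0)·(-8) + (0)·(-1) + (0)·(9) + (0)·(-8) + (0)·(6) = 7
  c_2 = (0)·(7) + (1)·(6) + (0)·(-8) + (0)·(-1) + (0)·(9) + (0)·(-8) + (0)·(6) = 6
  c_3 = (0)·(7) + (-2)·(6) + (0)·(-8) + (0)·(-1) + (1)·(9) + (-1)·(-8) + (0)·(6) = 5
  c_4 = (0)·(7) + (0)·(6) + (0)·(-8) + (0)·(-1) + (0)·(9) + (0)·(-8) + (1)·(6) = 6
  c_5 = (0)·(7) + (0)·(6) + (-1)·(-8) + (0)·(-1) + (0)·(9) + (0)·(-8) + (0)·(6) = 8
  c_6 = (0)·(7) + (0)·(6) + (0)·(-8) + (-1)·(-1) + (0)·(9) + (0)·(-8) + (0)·(6) = 1
  c_7 = (0)·(7) + (-4)·(6) + (0)·(-8) + (0)·(-1) + (1)·(9) + (-2)·(-8) + (0)·(6) = 1
Writing each c_i in base p = 3:
  c_1 = 7 = 1·3^0 + 2·3^1
  c_2 = 6 = 0·3^0 + 2·3^1
  c_3 = 5 = 2·3^0 + 1·3^1
  c_4 = 6 = 0·3^0 + 2·3^1
  c_5 = 8 = 2·3^0 + 2·3^1
  c_6 = 1 = 1·3^0
  c_7 = 1 = 1·3^0
Factor λ_0 = (1, 0, 2, 0, 2, 1, 1)
Factor λ_1 = (2, 2, 1, 2, 2, 0, 0)

((1, 0, 2, 0, 2, 1, 1), (2, 2, 1, 2, 2, 0, 0))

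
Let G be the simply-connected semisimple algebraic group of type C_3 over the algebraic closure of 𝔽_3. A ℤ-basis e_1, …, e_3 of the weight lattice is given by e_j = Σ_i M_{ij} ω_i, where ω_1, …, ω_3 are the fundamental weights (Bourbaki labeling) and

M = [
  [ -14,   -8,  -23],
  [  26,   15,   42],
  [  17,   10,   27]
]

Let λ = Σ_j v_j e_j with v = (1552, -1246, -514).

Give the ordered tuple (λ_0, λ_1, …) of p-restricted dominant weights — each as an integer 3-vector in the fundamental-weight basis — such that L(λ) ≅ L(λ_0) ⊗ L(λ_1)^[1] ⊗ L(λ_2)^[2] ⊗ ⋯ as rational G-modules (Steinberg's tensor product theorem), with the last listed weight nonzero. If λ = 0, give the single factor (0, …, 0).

ω-coordinates c = M·v, v = (1552, -1246, -514):
  c_1 = -14*1552 + -8*-1246 + -23*-514 = 62
  c_2 = 26*1552 + 15*-1246 + 42*-514 = 74
  c_3 = 17*1552 + 10*-1246 + 27*-514 = 46
Writing each c_i in base p = 3:
  c_1 = 62 = 2·3^0 + 2·3^1 + 0·3^2 + 2·3^3
  c_2 = 74 = 2·3^0 + 0·3^1 + 2·3^2 + 2·3^3
  c_3 = 46 = 1·3^0 + 0·3^1 + 2·3^2 + 1·3^3
λ_0 = (2, 2, 1)
λ_1 = (2, 0, 0)
λ_2 = (0, 2, 2)
λ_3 = (2, 2, 1)

((2, 2, 1), (2, 0, 0), (0, 2, 2), (2, 2, 1))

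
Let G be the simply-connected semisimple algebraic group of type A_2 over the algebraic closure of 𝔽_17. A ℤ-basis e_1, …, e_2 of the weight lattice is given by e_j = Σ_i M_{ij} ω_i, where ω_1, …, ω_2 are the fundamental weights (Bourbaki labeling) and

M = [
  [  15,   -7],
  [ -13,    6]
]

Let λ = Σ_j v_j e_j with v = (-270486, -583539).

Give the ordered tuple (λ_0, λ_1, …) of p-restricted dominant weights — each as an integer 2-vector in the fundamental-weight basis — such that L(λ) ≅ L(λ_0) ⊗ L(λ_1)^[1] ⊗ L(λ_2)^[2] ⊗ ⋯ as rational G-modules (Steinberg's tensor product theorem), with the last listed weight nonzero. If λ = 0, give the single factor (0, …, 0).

ω-coordinates c = M·v, v = (-270486, -583539):
  c_1 = (15)·(-270486) + (-7)·(-583539) = 27483
  c_2 = (-13)·(-270486) + (6)·(-583539) = 15084
Base-17 expansion of each c_i:
  c_1 = 27483 = 11·17^0 + 1·17^1 + 10·17^2 + 5·17^3
  c_2 = 15084 = 5·17^0 + 3·17^1 + 1·17^2 + 3·17^3
Factor λ_0 = (11, 5)
Factor λ_1 = (1, 3)
Factor λ_2 = (10, 1)
Factor λ_3 = (5, 3)

((11, 5), (1, 3), (10, 1), (5, 3))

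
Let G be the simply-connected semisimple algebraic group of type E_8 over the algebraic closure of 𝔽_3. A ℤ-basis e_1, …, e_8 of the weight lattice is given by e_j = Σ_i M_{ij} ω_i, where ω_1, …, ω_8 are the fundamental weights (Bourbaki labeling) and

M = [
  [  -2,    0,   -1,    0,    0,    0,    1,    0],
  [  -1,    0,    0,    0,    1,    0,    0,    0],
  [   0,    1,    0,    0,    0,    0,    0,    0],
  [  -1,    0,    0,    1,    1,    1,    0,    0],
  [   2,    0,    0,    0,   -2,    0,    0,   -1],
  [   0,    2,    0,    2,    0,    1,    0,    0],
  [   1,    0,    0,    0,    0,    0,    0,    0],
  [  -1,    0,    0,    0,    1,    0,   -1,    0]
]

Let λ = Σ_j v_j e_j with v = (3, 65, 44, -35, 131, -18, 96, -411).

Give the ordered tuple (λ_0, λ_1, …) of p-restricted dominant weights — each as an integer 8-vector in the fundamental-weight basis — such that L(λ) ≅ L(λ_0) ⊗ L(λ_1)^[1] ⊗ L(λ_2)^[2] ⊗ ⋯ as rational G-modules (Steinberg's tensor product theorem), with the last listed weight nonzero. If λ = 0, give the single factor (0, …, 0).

((1, 2, 2, 0, 2, 0, 0, 2), (0, 0, 0, 1, 0, 2, 1, 1), (2, 2, 1, 2, 2, 1, 0, 0), (1, 1, 2, 2, 2, 1, 0, 1), (0, 1, 0, 0, 1, 0, 0, 0))

Converting to the ω-basis (c_i = row i of M dotted with v = (3, 65, 44, -35, 131, -18, 96, -411)):
  c_1 = (-2)·(3) + (0)·(65) + (-1)·(44) + (0)·(-35) + (0)·(131) + (0)·(-18) + (1)·(96) + (0)·(-411) = 46
  c_2 = (-1)·(3) + (0)·(65) + (0)·(44) + (0)·(-35) + (1)·(131) + (0)·(-18) + (0)·(96) + (0)·(-411) = 128
  c_3 = (0)·(3) + (1)·(65) + (0)·(44) + (0)·(-35) + (0)·(131) + (0)·(-18) + (0)·(96) + (0)·(-411) = 65
  c_4 = (-1)·(3) + (0)·(65) + (0)·(44) + (1)·(-35) + (1)·(131) + (1)·(-18) + (0)·(96) + (0)·(-411) = 75
  c_5 = (2)·(3) + (0)·(65) + (0)·(44) + (0)·(-35) + (-2)·(131) + (0)·(-18) + (0)·(96) + (-1)·(-411) = 155
  c_6 = (0)·(3) + (2)·(65) + (0)·(44) + (2)·(-35) + (0)·(131) + (1)·(-18) + (0)·(96) + (0)·(-411) = 42
  c_7 = (1)·(3) + (0)·(65) + (0)·(44) + (0)·(-35) + (0)·(131) + (0)·(-18) + (0)·(96) + (0)·(-411) = 3
  c_8 = (-1)·(3) + (0)·(65) + (0)·(44) + (0)·(-35) + (1)·(131) + (0)·(-18) + (-1)·(96) + (0)·(-411) = 32
Expand coordinatewise in base 3:
  c_1 = 46 = 1·3^0 + 0·3^1 + 2·3^2 + 1·3^3
  c_2 = 128 = 2·3^0 + 0·3^1 + 2·3^2 + 1·3^3 + 1·3^4
  c_3 = 65 = 2·3^0 + 0·3^1 + 1·3^2 + 2·3^3
  c_4 = 75 = 0·3^0 + 1·3^1 + 2·3^2 + 2·3^3
  c_5 = 155 = 2·3^0 + 0·3^1 + 2·3^2 + 2·3^3 + 1·3^4
  c_6 = 42 = 0·3^0 + 2·3^1 + 1·3^2 + 1·3^3
  c_7 = 3 = 0·3^0 + 1·3^1
  c_8 = 32 = 2·3^0 + 1·3^1 + 0·3^2 + 1·3^3
p-restricted factor λ_0 = (1, 2, 2, 0, 2, 0, 0, 2)
p-restricted factor λ_1 = (0, 0, 0, 1, 0, 2, 1, 1)
p-restricted factor λ_2 = (2, 2, 1, 2, 2, 1, 0, 0)
p-restricted factor λ_3 = (1, 1, 2, 2, 2, 1, 0, 1)
p-restricted factor λ_4 = (0, 1, 0, 0, 1, 0, 0, 0)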